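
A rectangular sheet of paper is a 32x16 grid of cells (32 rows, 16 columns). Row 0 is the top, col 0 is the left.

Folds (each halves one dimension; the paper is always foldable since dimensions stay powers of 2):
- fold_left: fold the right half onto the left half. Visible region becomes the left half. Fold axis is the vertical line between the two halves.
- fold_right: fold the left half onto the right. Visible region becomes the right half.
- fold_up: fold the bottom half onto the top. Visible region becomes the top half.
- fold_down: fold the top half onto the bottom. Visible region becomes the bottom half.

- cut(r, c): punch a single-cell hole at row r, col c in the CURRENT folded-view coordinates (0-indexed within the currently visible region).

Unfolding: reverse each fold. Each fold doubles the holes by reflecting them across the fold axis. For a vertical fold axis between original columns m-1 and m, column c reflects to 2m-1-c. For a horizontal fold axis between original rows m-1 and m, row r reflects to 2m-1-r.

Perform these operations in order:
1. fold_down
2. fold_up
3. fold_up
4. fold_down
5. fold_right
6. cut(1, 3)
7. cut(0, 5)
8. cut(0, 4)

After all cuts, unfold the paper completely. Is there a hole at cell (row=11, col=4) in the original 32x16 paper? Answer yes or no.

Op 1 fold_down: fold axis h@16; visible region now rows[16,32) x cols[0,16) = 16x16
Op 2 fold_up: fold axis h@24; visible region now rows[16,24) x cols[0,16) = 8x16
Op 3 fold_up: fold axis h@20; visible region now rows[16,20) x cols[0,16) = 4x16
Op 4 fold_down: fold axis h@18; visible region now rows[18,20) x cols[0,16) = 2x16
Op 5 fold_right: fold axis v@8; visible region now rows[18,20) x cols[8,16) = 2x8
Op 6 cut(1, 3): punch at orig (19,11); cuts so far [(19, 11)]; region rows[18,20) x cols[8,16) = 2x8
Op 7 cut(0, 5): punch at orig (18,13); cuts so far [(18, 13), (19, 11)]; region rows[18,20) x cols[8,16) = 2x8
Op 8 cut(0, 4): punch at orig (18,12); cuts so far [(18, 12), (18, 13), (19, 11)]; region rows[18,20) x cols[8,16) = 2x8
Unfold 1 (reflect across v@8): 6 holes -> [(18, 2), (18, 3), (18, 12), (18, 13), (19, 4), (19, 11)]
Unfold 2 (reflect across h@18): 12 holes -> [(16, 4), (16, 11), (17, 2), (17, 3), (17, 12), (17, 13), (18, 2), (18, 3), (18, 12), (18, 13), (19, 4), (19, 11)]
Unfold 3 (reflect across h@20): 24 holes -> [(16, 4), (16, 11), (17, 2), (17, 3), (17, 12), (17, 13), (18, 2), (18, 3), (18, 12), (18, 13), (19, 4), (19, 11), (20, 4), (20, 11), (21, 2), (21, 3), (21, 12), (21, 13), (22, 2), (22, 3), (22, 12), (22, 13), (23, 4), (23, 11)]
Unfold 4 (reflect across h@24): 48 holes -> [(16, 4), (16, 11), (17, 2), (17, 3), (17, 12), (17, 13), (18, 2), (18, 3), (18, 12), (18, 13), (19, 4), (19, 11), (20, 4), (20, 11), (21, 2), (21, 3), (21, 12), (21, 13), (22, 2), (22, 3), (22, 12), (22, 13), (23, 4), (23, 11), (24, 4), (24, 11), (25, 2), (25, 3), (25, 12), (25, 13), (26, 2), (26, 3), (26, 12), (26, 13), (27, 4), (27, 11), (28, 4), (28, 11), (29, 2), (29, 3), (29, 12), (29, 13), (30, 2), (30, 3), (30, 12), (30, 13), (31, 4), (31, 11)]
Unfold 5 (reflect across h@16): 96 holes -> [(0, 4), (0, 11), (1, 2), (1, 3), (1, 12), (1, 13), (2, 2), (2, 3), (2, 12), (2, 13), (3, 4), (3, 11), (4, 4), (4, 11), (5, 2), (5, 3), (5, 12), (5, 13), (6, 2), (6, 3), (6, 12), (6, 13), (7, 4), (7, 11), (8, 4), (8, 11), (9, 2), (9, 3), (9, 12), (9, 13), (10, 2), (10, 3), (10, 12), (10, 13), (11, 4), (11, 11), (12, 4), (12, 11), (13, 2), (13, 3), (13, 12), (13, 13), (14, 2), (14, 3), (14, 12), (14, 13), (15, 4), (15, 11), (16, 4), (16, 11), (17, 2), (17, 3), (17, 12), (17, 13), (18, 2), (18, 3), (18, 12), (18, 13), (19, 4), (19, 11), (20, 4), (20, 11), (21, 2), (21, 3), (21, 12), (21, 13), (22, 2), (22, 3), (22, 12), (22, 13), (23, 4), (23, 11), (24, 4), (24, 11), (25, 2), (25, 3), (25, 12), (25, 13), (26, 2), (26, 3), (26, 12), (26, 13), (27, 4), (27, 11), (28, 4), (28, 11), (29, 2), (29, 3), (29, 12), (29, 13), (30, 2), (30, 3), (30, 12), (30, 13), (31, 4), (31, 11)]
Holes: [(0, 4), (0, 11), (1, 2), (1, 3), (1, 12), (1, 13), (2, 2), (2, 3), (2, 12), (2, 13), (3, 4), (3, 11), (4, 4), (4, 11), (5, 2), (5, 3), (5, 12), (5, 13), (6, 2), (6, 3), (6, 12), (6, 13), (7, 4), (7, 11), (8, 4), (8, 11), (9, 2), (9, 3), (9, 12), (9, 13), (10, 2), (10, 3), (10, 12), (10, 13), (11, 4), (11, 11), (12, 4), (12, 11), (13, 2), (13, 3), (13, 12), (13, 13), (14, 2), (14, 3), (14, 12), (14, 13), (15, 4), (15, 11), (16, 4), (16, 11), (17, 2), (17, 3), (17, 12), (17, 13), (18, 2), (18, 3), (18, 12), (18, 13), (19, 4), (19, 11), (20, 4), (20, 11), (21, 2), (21, 3), (21, 12), (21, 13), (22, 2), (22, 3), (22, 12), (22, 13), (23, 4), (23, 11), (24, 4), (24, 11), (25, 2), (25, 3), (25, 12), (25, 13), (26, 2), (26, 3), (26, 12), (26, 13), (27, 4), (27, 11), (28, 4), (28, 11), (29, 2), (29, 3), (29, 12), (29, 13), (30, 2), (30, 3), (30, 12), (30, 13), (31, 4), (31, 11)]

Answer: yes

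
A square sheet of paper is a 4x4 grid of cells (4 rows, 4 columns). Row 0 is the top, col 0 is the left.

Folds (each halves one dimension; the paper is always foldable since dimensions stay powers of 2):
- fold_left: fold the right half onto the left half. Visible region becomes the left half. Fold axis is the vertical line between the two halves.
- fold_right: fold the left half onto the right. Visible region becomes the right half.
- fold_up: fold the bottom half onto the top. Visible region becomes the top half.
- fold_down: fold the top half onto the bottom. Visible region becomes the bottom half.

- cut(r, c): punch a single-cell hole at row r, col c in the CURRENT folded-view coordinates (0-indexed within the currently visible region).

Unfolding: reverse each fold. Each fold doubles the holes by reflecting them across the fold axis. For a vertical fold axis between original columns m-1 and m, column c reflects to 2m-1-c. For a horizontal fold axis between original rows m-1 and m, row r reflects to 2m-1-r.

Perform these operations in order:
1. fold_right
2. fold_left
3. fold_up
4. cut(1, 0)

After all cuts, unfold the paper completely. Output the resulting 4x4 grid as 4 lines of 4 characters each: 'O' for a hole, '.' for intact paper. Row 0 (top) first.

Answer: ....
OOOO
OOOO
....

Derivation:
Op 1 fold_right: fold axis v@2; visible region now rows[0,4) x cols[2,4) = 4x2
Op 2 fold_left: fold axis v@3; visible region now rows[0,4) x cols[2,3) = 4x1
Op 3 fold_up: fold axis h@2; visible region now rows[0,2) x cols[2,3) = 2x1
Op 4 cut(1, 0): punch at orig (1,2); cuts so far [(1, 2)]; region rows[0,2) x cols[2,3) = 2x1
Unfold 1 (reflect across h@2): 2 holes -> [(1, 2), (2, 2)]
Unfold 2 (reflect across v@3): 4 holes -> [(1, 2), (1, 3), (2, 2), (2, 3)]
Unfold 3 (reflect across v@2): 8 holes -> [(1, 0), (1, 1), (1, 2), (1, 3), (2, 0), (2, 1), (2, 2), (2, 3)]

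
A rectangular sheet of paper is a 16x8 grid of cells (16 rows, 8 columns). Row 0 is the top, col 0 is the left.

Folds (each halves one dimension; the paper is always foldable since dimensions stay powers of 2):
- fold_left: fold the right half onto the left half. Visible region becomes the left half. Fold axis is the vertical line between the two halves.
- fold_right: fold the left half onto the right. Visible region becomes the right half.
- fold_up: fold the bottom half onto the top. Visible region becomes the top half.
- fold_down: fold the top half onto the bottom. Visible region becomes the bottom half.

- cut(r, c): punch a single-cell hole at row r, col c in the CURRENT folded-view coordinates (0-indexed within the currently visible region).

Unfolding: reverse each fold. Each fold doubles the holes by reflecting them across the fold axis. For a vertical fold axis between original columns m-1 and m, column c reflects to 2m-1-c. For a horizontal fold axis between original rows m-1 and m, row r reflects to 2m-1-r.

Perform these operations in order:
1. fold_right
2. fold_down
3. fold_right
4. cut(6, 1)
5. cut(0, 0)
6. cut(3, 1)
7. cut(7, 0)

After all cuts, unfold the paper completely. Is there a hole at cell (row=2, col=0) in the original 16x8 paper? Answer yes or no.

Op 1 fold_right: fold axis v@4; visible region now rows[0,16) x cols[4,8) = 16x4
Op 2 fold_down: fold axis h@8; visible region now rows[8,16) x cols[4,8) = 8x4
Op 3 fold_right: fold axis v@6; visible region now rows[8,16) x cols[6,8) = 8x2
Op 4 cut(6, 1): punch at orig (14,7); cuts so far [(14, 7)]; region rows[8,16) x cols[6,8) = 8x2
Op 5 cut(0, 0): punch at orig (8,6); cuts so far [(8, 6), (14, 7)]; region rows[8,16) x cols[6,8) = 8x2
Op 6 cut(3, 1): punch at orig (11,7); cuts so far [(8, 6), (11, 7), (14, 7)]; region rows[8,16) x cols[6,8) = 8x2
Op 7 cut(7, 0): punch at orig (15,6); cuts so far [(8, 6), (11, 7), (14, 7), (15, 6)]; region rows[8,16) x cols[6,8) = 8x2
Unfold 1 (reflect across v@6): 8 holes -> [(8, 5), (8, 6), (11, 4), (11, 7), (14, 4), (14, 7), (15, 5), (15, 6)]
Unfold 2 (reflect across h@8): 16 holes -> [(0, 5), (0, 6), (1, 4), (1, 7), (4, 4), (4, 7), (7, 5), (7, 6), (8, 5), (8, 6), (11, 4), (11, 7), (14, 4), (14, 7), (15, 5), (15, 6)]
Unfold 3 (reflect across v@4): 32 holes -> [(0, 1), (0, 2), (0, 5), (0, 6), (1, 0), (1, 3), (1, 4), (1, 7), (4, 0), (4, 3), (4, 4), (4, 7), (7, 1), (7, 2), (7, 5), (7, 6), (8, 1), (8, 2), (8, 5), (8, 6), (11, 0), (11, 3), (11, 4), (11, 7), (14, 0), (14, 3), (14, 4), (14, 7), (15, 1), (15, 2), (15, 5), (15, 6)]
Holes: [(0, 1), (0, 2), (0, 5), (0, 6), (1, 0), (1, 3), (1, 4), (1, 7), (4, 0), (4, 3), (4, 4), (4, 7), (7, 1), (7, 2), (7, 5), (7, 6), (8, 1), (8, 2), (8, 5), (8, 6), (11, 0), (11, 3), (11, 4), (11, 7), (14, 0), (14, 3), (14, 4), (14, 7), (15, 1), (15, 2), (15, 5), (15, 6)]

Answer: no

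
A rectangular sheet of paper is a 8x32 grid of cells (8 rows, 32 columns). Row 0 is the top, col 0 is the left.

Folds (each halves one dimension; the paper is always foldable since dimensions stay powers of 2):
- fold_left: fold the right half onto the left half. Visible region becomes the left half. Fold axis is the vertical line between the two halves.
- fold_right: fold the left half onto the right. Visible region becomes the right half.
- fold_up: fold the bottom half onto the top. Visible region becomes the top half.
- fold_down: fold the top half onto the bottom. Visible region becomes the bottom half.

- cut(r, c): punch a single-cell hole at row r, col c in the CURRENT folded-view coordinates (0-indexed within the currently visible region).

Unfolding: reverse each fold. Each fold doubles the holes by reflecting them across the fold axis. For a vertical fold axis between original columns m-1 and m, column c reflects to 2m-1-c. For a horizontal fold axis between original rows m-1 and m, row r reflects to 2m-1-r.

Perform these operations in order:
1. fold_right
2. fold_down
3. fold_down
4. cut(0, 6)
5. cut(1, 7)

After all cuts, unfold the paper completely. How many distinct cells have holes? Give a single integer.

Answer: 16

Derivation:
Op 1 fold_right: fold axis v@16; visible region now rows[0,8) x cols[16,32) = 8x16
Op 2 fold_down: fold axis h@4; visible region now rows[4,8) x cols[16,32) = 4x16
Op 3 fold_down: fold axis h@6; visible region now rows[6,8) x cols[16,32) = 2x16
Op 4 cut(0, 6): punch at orig (6,22); cuts so far [(6, 22)]; region rows[6,8) x cols[16,32) = 2x16
Op 5 cut(1, 7): punch at orig (7,23); cuts so far [(6, 22), (7, 23)]; region rows[6,8) x cols[16,32) = 2x16
Unfold 1 (reflect across h@6): 4 holes -> [(4, 23), (5, 22), (6, 22), (7, 23)]
Unfold 2 (reflect across h@4): 8 holes -> [(0, 23), (1, 22), (2, 22), (3, 23), (4, 23), (5, 22), (6, 22), (7, 23)]
Unfold 3 (reflect across v@16): 16 holes -> [(0, 8), (0, 23), (1, 9), (1, 22), (2, 9), (2, 22), (3, 8), (3, 23), (4, 8), (4, 23), (5, 9), (5, 22), (6, 9), (6, 22), (7, 8), (7, 23)]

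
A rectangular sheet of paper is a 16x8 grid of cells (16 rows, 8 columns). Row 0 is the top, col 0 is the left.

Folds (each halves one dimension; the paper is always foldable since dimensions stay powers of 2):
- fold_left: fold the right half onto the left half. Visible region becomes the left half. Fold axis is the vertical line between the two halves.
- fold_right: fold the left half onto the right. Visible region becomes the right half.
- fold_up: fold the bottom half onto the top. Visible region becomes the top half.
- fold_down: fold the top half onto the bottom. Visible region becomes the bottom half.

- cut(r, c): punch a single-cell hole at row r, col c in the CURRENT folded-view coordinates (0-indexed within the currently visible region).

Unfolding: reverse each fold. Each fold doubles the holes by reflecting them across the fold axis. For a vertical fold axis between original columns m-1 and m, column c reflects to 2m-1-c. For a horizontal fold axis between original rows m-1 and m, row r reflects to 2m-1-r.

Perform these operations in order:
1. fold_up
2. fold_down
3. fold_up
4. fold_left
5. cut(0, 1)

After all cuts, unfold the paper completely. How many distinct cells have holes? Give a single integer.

Op 1 fold_up: fold axis h@8; visible region now rows[0,8) x cols[0,8) = 8x8
Op 2 fold_down: fold axis h@4; visible region now rows[4,8) x cols[0,8) = 4x8
Op 3 fold_up: fold axis h@6; visible region now rows[4,6) x cols[0,8) = 2x8
Op 4 fold_left: fold axis v@4; visible region now rows[4,6) x cols[0,4) = 2x4
Op 5 cut(0, 1): punch at orig (4,1); cuts so far [(4, 1)]; region rows[4,6) x cols[0,4) = 2x4
Unfold 1 (reflect across v@4): 2 holes -> [(4, 1), (4, 6)]
Unfold 2 (reflect across h@6): 4 holes -> [(4, 1), (4, 6), (7, 1), (7, 6)]
Unfold 3 (reflect across h@4): 8 holes -> [(0, 1), (0, 6), (3, 1), (3, 6), (4, 1), (4, 6), (7, 1), (7, 6)]
Unfold 4 (reflect across h@8): 16 holes -> [(0, 1), (0, 6), (3, 1), (3, 6), (4, 1), (4, 6), (7, 1), (7, 6), (8, 1), (8, 6), (11, 1), (11, 6), (12, 1), (12, 6), (15, 1), (15, 6)]

Answer: 16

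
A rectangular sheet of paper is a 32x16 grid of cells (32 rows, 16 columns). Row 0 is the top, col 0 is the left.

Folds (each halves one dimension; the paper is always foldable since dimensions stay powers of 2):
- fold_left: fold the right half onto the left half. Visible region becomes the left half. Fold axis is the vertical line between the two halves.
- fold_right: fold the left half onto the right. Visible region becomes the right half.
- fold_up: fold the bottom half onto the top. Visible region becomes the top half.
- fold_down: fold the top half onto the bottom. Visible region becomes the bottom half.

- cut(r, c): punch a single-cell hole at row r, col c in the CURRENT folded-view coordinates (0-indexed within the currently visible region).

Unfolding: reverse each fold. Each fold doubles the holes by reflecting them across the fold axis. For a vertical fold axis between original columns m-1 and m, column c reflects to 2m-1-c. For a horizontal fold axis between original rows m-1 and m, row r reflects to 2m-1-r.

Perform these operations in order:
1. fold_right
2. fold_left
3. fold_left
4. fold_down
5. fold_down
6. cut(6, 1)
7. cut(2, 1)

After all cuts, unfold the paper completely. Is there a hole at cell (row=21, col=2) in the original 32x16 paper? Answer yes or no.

Answer: yes

Derivation:
Op 1 fold_right: fold axis v@8; visible region now rows[0,32) x cols[8,16) = 32x8
Op 2 fold_left: fold axis v@12; visible region now rows[0,32) x cols[8,12) = 32x4
Op 3 fold_left: fold axis v@10; visible region now rows[0,32) x cols[8,10) = 32x2
Op 4 fold_down: fold axis h@16; visible region now rows[16,32) x cols[8,10) = 16x2
Op 5 fold_down: fold axis h@24; visible region now rows[24,32) x cols[8,10) = 8x2
Op 6 cut(6, 1): punch at orig (30,9); cuts so far [(30, 9)]; region rows[24,32) x cols[8,10) = 8x2
Op 7 cut(2, 1): punch at orig (26,9); cuts so far [(26, 9), (30, 9)]; region rows[24,32) x cols[8,10) = 8x2
Unfold 1 (reflect across h@24): 4 holes -> [(17, 9), (21, 9), (26, 9), (30, 9)]
Unfold 2 (reflect across h@16): 8 holes -> [(1, 9), (5, 9), (10, 9), (14, 9), (17, 9), (21, 9), (26, 9), (30, 9)]
Unfold 3 (reflect across v@10): 16 holes -> [(1, 9), (1, 10), (5, 9), (5, 10), (10, 9), (10, 10), (14, 9), (14, 10), (17, 9), (17, 10), (21, 9), (21, 10), (26, 9), (26, 10), (30, 9), (30, 10)]
Unfold 4 (reflect across v@12): 32 holes -> [(1, 9), (1, 10), (1, 13), (1, 14), (5, 9), (5, 10), (5, 13), (5, 14), (10, 9), (10, 10), (10, 13), (10, 14), (14, 9), (14, 10), (14, 13), (14, 14), (17, 9), (17, 10), (17, 13), (17, 14), (21, 9), (21, 10), (21, 13), (21, 14), (26, 9), (26, 10), (26, 13), (26, 14), (30, 9), (30, 10), (30, 13), (30, 14)]
Unfold 5 (reflect across v@8): 64 holes -> [(1, 1), (1, 2), (1, 5), (1, 6), (1, 9), (1, 10), (1, 13), (1, 14), (5, 1), (5, 2), (5, 5), (5, 6), (5, 9), (5, 10), (5, 13), (5, 14), (10, 1), (10, 2), (10, 5), (10, 6), (10, 9), (10, 10), (10, 13), (10, 14), (14, 1), (14, 2), (14, 5), (14, 6), (14, 9), (14, 10), (14, 13), (14, 14), (17, 1), (17, 2), (17, 5), (17, 6), (17, 9), (17, 10), (17, 13), (17, 14), (21, 1), (21, 2), (21, 5), (21, 6), (21, 9), (21, 10), (21, 13), (21, 14), (26, 1), (26, 2), (26, 5), (26, 6), (26, 9), (26, 10), (26, 13), (26, 14), (30, 1), (30, 2), (30, 5), (30, 6), (30, 9), (30, 10), (30, 13), (30, 14)]
Holes: [(1, 1), (1, 2), (1, 5), (1, 6), (1, 9), (1, 10), (1, 13), (1, 14), (5, 1), (5, 2), (5, 5), (5, 6), (5, 9), (5, 10), (5, 13), (5, 14), (10, 1), (10, 2), (10, 5), (10, 6), (10, 9), (10, 10), (10, 13), (10, 14), (14, 1), (14, 2), (14, 5), (14, 6), (14, 9), (14, 10), (14, 13), (14, 14), (17, 1), (17, 2), (17, 5), (17, 6), (17, 9), (17, 10), (17, 13), (17, 14), (21, 1), (21, 2), (21, 5), (21, 6), (21, 9), (21, 10), (21, 13), (21, 14), (26, 1), (26, 2), (26, 5), (26, 6), (26, 9), (26, 10), (26, 13), (26, 14), (30, 1), (30, 2), (30, 5), (30, 6), (30, 9), (30, 10), (30, 13), (30, 14)]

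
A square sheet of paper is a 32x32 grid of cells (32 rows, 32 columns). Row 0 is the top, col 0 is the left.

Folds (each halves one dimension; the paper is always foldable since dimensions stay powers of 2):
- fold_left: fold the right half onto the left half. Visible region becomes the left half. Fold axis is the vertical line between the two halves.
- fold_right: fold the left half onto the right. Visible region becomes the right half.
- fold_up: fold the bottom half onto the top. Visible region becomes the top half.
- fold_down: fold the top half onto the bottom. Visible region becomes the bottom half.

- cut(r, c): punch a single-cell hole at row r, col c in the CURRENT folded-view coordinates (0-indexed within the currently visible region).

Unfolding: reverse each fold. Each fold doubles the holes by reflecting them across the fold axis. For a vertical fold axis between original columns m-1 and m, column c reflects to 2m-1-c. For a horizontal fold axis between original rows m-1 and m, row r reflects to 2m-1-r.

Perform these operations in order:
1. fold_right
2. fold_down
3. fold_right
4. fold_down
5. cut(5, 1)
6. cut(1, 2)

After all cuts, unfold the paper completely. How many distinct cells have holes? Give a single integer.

Op 1 fold_right: fold axis v@16; visible region now rows[0,32) x cols[16,32) = 32x16
Op 2 fold_down: fold axis h@16; visible region now rows[16,32) x cols[16,32) = 16x16
Op 3 fold_right: fold axis v@24; visible region now rows[16,32) x cols[24,32) = 16x8
Op 4 fold_down: fold axis h@24; visible region now rows[24,32) x cols[24,32) = 8x8
Op 5 cut(5, 1): punch at orig (29,25); cuts so far [(29, 25)]; region rows[24,32) x cols[24,32) = 8x8
Op 6 cut(1, 2): punch at orig (25,26); cuts so far [(25, 26), (29, 25)]; region rows[24,32) x cols[24,32) = 8x8
Unfold 1 (reflect across h@24): 4 holes -> [(18, 25), (22, 26), (25, 26), (29, 25)]
Unfold 2 (reflect across v@24): 8 holes -> [(18, 22), (18, 25), (22, 21), (22, 26), (25, 21), (25, 26), (29, 22), (29, 25)]
Unfold 3 (reflect across h@16): 16 holes -> [(2, 22), (2, 25), (6, 21), (6, 26), (9, 21), (9, 26), (13, 22), (13, 25), (18, 22), (18, 25), (22, 21), (22, 26), (25, 21), (25, 26), (29, 22), (29, 25)]
Unfold 4 (reflect across v@16): 32 holes -> [(2, 6), (2, 9), (2, 22), (2, 25), (6, 5), (6, 10), (6, 21), (6, 26), (9, 5), (9, 10), (9, 21), (9, 26), (13, 6), (13, 9), (13, 22), (13, 25), (18, 6), (18, 9), (18, 22), (18, 25), (22, 5), (22, 10), (22, 21), (22, 26), (25, 5), (25, 10), (25, 21), (25, 26), (29, 6), (29, 9), (29, 22), (29, 25)]

Answer: 32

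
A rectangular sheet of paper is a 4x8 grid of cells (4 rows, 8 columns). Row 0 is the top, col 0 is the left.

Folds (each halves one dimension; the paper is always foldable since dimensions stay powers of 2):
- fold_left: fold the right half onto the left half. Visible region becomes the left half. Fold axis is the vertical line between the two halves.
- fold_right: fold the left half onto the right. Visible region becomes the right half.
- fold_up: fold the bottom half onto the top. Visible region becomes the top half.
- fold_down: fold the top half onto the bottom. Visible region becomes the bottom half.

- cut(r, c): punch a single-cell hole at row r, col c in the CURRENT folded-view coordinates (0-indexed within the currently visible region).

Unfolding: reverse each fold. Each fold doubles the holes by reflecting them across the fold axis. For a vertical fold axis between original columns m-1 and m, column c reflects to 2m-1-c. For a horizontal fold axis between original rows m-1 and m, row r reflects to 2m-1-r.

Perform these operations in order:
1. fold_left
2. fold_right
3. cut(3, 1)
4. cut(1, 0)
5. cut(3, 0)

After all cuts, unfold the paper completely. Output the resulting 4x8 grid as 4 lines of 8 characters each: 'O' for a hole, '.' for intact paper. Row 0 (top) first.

Answer: ........
.OO..OO.
........
OOOOOOOO

Derivation:
Op 1 fold_left: fold axis v@4; visible region now rows[0,4) x cols[0,4) = 4x4
Op 2 fold_right: fold axis v@2; visible region now rows[0,4) x cols[2,4) = 4x2
Op 3 cut(3, 1): punch at orig (3,3); cuts so far [(3, 3)]; region rows[0,4) x cols[2,4) = 4x2
Op 4 cut(1, 0): punch at orig (1,2); cuts so far [(1, 2), (3, 3)]; region rows[0,4) x cols[2,4) = 4x2
Op 5 cut(3, 0): punch at orig (3,2); cuts so far [(1, 2), (3, 2), (3, 3)]; region rows[0,4) x cols[2,4) = 4x2
Unfold 1 (reflect across v@2): 6 holes -> [(1, 1), (1, 2), (3, 0), (3, 1), (3, 2), (3, 3)]
Unfold 2 (reflect across v@4): 12 holes -> [(1, 1), (1, 2), (1, 5), (1, 6), (3, 0), (3, 1), (3, 2), (3, 3), (3, 4), (3, 5), (3, 6), (3, 7)]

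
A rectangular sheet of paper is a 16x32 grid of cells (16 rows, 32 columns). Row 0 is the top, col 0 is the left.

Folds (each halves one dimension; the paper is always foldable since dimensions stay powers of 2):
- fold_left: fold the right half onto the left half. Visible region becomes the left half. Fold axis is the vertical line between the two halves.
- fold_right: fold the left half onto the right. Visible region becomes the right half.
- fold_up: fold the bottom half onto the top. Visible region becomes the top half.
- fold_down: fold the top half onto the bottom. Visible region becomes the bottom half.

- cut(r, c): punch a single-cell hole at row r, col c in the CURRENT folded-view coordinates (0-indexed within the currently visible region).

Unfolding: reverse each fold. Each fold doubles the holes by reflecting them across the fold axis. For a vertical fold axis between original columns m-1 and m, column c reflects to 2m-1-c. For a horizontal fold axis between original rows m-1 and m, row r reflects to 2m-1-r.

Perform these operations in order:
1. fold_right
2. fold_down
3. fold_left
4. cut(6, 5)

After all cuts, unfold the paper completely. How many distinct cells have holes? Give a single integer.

Op 1 fold_right: fold axis v@16; visible region now rows[0,16) x cols[16,32) = 16x16
Op 2 fold_down: fold axis h@8; visible region now rows[8,16) x cols[16,32) = 8x16
Op 3 fold_left: fold axis v@24; visible region now rows[8,16) x cols[16,24) = 8x8
Op 4 cut(6, 5): punch at orig (14,21); cuts so far [(14, 21)]; region rows[8,16) x cols[16,24) = 8x8
Unfold 1 (reflect across v@24): 2 holes -> [(14, 21), (14, 26)]
Unfold 2 (reflect across h@8): 4 holes -> [(1, 21), (1, 26), (14, 21), (14, 26)]
Unfold 3 (reflect across v@16): 8 holes -> [(1, 5), (1, 10), (1, 21), (1, 26), (14, 5), (14, 10), (14, 21), (14, 26)]

Answer: 8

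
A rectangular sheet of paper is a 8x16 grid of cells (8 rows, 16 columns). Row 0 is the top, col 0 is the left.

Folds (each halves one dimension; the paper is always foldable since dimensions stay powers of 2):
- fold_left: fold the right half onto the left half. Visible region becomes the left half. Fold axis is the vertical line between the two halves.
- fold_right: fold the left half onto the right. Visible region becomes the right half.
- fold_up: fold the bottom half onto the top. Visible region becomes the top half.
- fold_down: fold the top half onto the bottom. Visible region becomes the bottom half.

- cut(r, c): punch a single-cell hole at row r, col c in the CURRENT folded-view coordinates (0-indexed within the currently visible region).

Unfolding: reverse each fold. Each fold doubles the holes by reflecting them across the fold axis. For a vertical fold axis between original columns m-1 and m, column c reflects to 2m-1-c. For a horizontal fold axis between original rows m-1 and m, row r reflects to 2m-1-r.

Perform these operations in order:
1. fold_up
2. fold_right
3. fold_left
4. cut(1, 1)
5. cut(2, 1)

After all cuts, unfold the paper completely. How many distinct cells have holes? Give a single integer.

Answer: 16

Derivation:
Op 1 fold_up: fold axis h@4; visible region now rows[0,4) x cols[0,16) = 4x16
Op 2 fold_right: fold axis v@8; visible region now rows[0,4) x cols[8,16) = 4x8
Op 3 fold_left: fold axis v@12; visible region now rows[0,4) x cols[8,12) = 4x4
Op 4 cut(1, 1): punch at orig (1,9); cuts so far [(1, 9)]; region rows[0,4) x cols[8,12) = 4x4
Op 5 cut(2, 1): punch at orig (2,9); cuts so far [(1, 9), (2, 9)]; region rows[0,4) x cols[8,12) = 4x4
Unfold 1 (reflect across v@12): 4 holes -> [(1, 9), (1, 14), (2, 9), (2, 14)]
Unfold 2 (reflect across v@8): 8 holes -> [(1, 1), (1, 6), (1, 9), (1, 14), (2, 1), (2, 6), (2, 9), (2, 14)]
Unfold 3 (reflect across h@4): 16 holes -> [(1, 1), (1, 6), (1, 9), (1, 14), (2, 1), (2, 6), (2, 9), (2, 14), (5, 1), (5, 6), (5, 9), (5, 14), (6, 1), (6, 6), (6, 9), (6, 14)]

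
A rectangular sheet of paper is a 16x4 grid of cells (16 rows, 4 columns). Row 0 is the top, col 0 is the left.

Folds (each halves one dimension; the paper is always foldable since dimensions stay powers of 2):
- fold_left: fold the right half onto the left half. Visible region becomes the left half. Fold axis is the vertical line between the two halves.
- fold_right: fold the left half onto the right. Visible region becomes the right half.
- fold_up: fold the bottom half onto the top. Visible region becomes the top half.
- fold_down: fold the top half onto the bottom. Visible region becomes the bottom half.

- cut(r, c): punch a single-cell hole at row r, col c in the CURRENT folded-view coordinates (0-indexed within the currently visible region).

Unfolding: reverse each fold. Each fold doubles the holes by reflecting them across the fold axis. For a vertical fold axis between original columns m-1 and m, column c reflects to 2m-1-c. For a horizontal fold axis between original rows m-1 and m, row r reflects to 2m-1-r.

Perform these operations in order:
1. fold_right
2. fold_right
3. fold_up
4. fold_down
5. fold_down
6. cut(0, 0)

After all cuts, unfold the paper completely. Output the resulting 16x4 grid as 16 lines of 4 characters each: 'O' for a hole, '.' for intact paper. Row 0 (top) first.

Answer: ....
OOOO
OOOO
....
....
OOOO
OOOO
....
....
OOOO
OOOO
....
....
OOOO
OOOO
....

Derivation:
Op 1 fold_right: fold axis v@2; visible region now rows[0,16) x cols[2,4) = 16x2
Op 2 fold_right: fold axis v@3; visible region now rows[0,16) x cols[3,4) = 16x1
Op 3 fold_up: fold axis h@8; visible region now rows[0,8) x cols[3,4) = 8x1
Op 4 fold_down: fold axis h@4; visible region now rows[4,8) x cols[3,4) = 4x1
Op 5 fold_down: fold axis h@6; visible region now rows[6,8) x cols[3,4) = 2x1
Op 6 cut(0, 0): punch at orig (6,3); cuts so far [(6, 3)]; region rows[6,8) x cols[3,4) = 2x1
Unfold 1 (reflect across h@6): 2 holes -> [(5, 3), (6, 3)]
Unfold 2 (reflect across h@4): 4 holes -> [(1, 3), (2, 3), (5, 3), (6, 3)]
Unfold 3 (reflect across h@8): 8 holes -> [(1, 3), (2, 3), (5, 3), (6, 3), (9, 3), (10, 3), (13, 3), (14, 3)]
Unfold 4 (reflect across v@3): 16 holes -> [(1, 2), (1, 3), (2, 2), (2, 3), (5, 2), (5, 3), (6, 2), (6, 3), (9, 2), (9, 3), (10, 2), (10, 3), (13, 2), (13, 3), (14, 2), (14, 3)]
Unfold 5 (reflect across v@2): 32 holes -> [(1, 0), (1, 1), (1, 2), (1, 3), (2, 0), (2, 1), (2, 2), (2, 3), (5, 0), (5, 1), (5, 2), (5, 3), (6, 0), (6, 1), (6, 2), (6, 3), (9, 0), (9, 1), (9, 2), (9, 3), (10, 0), (10, 1), (10, 2), (10, 3), (13, 0), (13, 1), (13, 2), (13, 3), (14, 0), (14, 1), (14, 2), (14, 3)]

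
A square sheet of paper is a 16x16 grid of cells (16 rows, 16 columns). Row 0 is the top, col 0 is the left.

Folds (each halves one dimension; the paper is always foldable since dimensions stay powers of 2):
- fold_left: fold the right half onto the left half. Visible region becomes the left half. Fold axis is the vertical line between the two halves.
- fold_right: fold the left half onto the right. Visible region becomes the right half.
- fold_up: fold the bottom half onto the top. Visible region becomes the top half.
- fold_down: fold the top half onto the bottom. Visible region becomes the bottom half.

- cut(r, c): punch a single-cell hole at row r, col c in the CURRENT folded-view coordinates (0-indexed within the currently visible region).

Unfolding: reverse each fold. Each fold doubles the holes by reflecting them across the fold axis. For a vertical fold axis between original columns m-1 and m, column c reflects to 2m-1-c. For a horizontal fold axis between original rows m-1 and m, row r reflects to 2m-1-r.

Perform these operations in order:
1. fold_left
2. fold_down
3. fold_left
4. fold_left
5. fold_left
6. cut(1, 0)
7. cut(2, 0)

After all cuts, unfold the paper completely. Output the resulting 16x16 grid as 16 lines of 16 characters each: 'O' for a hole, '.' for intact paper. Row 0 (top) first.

Answer: ................
................
................
................
................
OOOOOOOOOOOOOOOO
OOOOOOOOOOOOOOOO
................
................
OOOOOOOOOOOOOOOO
OOOOOOOOOOOOOOOO
................
................
................
................
................

Derivation:
Op 1 fold_left: fold axis v@8; visible region now rows[0,16) x cols[0,8) = 16x8
Op 2 fold_down: fold axis h@8; visible region now rows[8,16) x cols[0,8) = 8x8
Op 3 fold_left: fold axis v@4; visible region now rows[8,16) x cols[0,4) = 8x4
Op 4 fold_left: fold axis v@2; visible region now rows[8,16) x cols[0,2) = 8x2
Op 5 fold_left: fold axis v@1; visible region now rows[8,16) x cols[0,1) = 8x1
Op 6 cut(1, 0): punch at orig (9,0); cuts so far [(9, 0)]; region rows[8,16) x cols[0,1) = 8x1
Op 7 cut(2, 0): punch at orig (10,0); cuts so far [(9, 0), (10, 0)]; region rows[8,16) x cols[0,1) = 8x1
Unfold 1 (reflect across v@1): 4 holes -> [(9, 0), (9, 1), (10, 0), (10, 1)]
Unfold 2 (reflect across v@2): 8 holes -> [(9, 0), (9, 1), (9, 2), (9, 3), (10, 0), (10, 1), (10, 2), (10, 3)]
Unfold 3 (reflect across v@4): 16 holes -> [(9, 0), (9, 1), (9, 2), (9, 3), (9, 4), (9, 5), (9, 6), (9, 7), (10, 0), (10, 1), (10, 2), (10, 3), (10, 4), (10, 5), (10, 6), (10, 7)]
Unfold 4 (reflect across h@8): 32 holes -> [(5, 0), (5, 1), (5, 2), (5, 3), (5, 4), (5, 5), (5, 6), (5, 7), (6, 0), (6, 1), (6, 2), (6, 3), (6, 4), (6, 5), (6, 6), (6, 7), (9, 0), (9, 1), (9, 2), (9, 3), (9, 4), (9, 5), (9, 6), (9, 7), (10, 0), (10, 1), (10, 2), (10, 3), (10, 4), (10, 5), (10, 6), (10, 7)]
Unfold 5 (reflect across v@8): 64 holes -> [(5, 0), (5, 1), (5, 2), (5, 3), (5, 4), (5, 5), (5, 6), (5, 7), (5, 8), (5, 9), (5, 10), (5, 11), (5, 12), (5, 13), (5, 14), (5, 15), (6, 0), (6, 1), (6, 2), (6, 3), (6, 4), (6, 5), (6, 6), (6, 7), (6, 8), (6, 9), (6, 10), (6, 11), (6, 12), (6, 13), (6, 14), (6, 15), (9, 0), (9, 1), (9, 2), (9, 3), (9, 4), (9, 5), (9, 6), (9, 7), (9, 8), (9, 9), (9, 10), (9, 11), (9, 12), (9, 13), (9, 14), (9, 15), (10, 0), (10, 1), (10, 2), (10, 3), (10, 4), (10, 5), (10, 6), (10, 7), (10, 8), (10, 9), (10, 10), (10, 11), (10, 12), (10, 13), (10, 14), (10, 15)]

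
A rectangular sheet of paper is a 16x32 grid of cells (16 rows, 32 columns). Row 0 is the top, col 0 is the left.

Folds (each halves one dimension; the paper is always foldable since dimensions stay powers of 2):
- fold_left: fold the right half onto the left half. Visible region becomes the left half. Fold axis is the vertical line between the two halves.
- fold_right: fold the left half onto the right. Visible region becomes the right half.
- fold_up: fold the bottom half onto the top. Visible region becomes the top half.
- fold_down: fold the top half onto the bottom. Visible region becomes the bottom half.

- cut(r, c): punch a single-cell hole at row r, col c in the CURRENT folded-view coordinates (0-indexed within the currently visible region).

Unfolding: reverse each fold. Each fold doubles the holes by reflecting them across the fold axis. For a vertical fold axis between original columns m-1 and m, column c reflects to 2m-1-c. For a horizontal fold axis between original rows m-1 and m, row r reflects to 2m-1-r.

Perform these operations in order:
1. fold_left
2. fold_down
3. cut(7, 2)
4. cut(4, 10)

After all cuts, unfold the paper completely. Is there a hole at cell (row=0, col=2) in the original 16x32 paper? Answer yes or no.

Op 1 fold_left: fold axis v@16; visible region now rows[0,16) x cols[0,16) = 16x16
Op 2 fold_down: fold axis h@8; visible region now rows[8,16) x cols[0,16) = 8x16
Op 3 cut(7, 2): punch at orig (15,2); cuts so far [(15, 2)]; region rows[8,16) x cols[0,16) = 8x16
Op 4 cut(4, 10): punch at orig (12,10); cuts so far [(12, 10), (15, 2)]; region rows[8,16) x cols[0,16) = 8x16
Unfold 1 (reflect across h@8): 4 holes -> [(0, 2), (3, 10), (12, 10), (15, 2)]
Unfold 2 (reflect across v@16): 8 holes -> [(0, 2), (0, 29), (3, 10), (3, 21), (12, 10), (12, 21), (15, 2), (15, 29)]
Holes: [(0, 2), (0, 29), (3, 10), (3, 21), (12, 10), (12, 21), (15, 2), (15, 29)]

Answer: yes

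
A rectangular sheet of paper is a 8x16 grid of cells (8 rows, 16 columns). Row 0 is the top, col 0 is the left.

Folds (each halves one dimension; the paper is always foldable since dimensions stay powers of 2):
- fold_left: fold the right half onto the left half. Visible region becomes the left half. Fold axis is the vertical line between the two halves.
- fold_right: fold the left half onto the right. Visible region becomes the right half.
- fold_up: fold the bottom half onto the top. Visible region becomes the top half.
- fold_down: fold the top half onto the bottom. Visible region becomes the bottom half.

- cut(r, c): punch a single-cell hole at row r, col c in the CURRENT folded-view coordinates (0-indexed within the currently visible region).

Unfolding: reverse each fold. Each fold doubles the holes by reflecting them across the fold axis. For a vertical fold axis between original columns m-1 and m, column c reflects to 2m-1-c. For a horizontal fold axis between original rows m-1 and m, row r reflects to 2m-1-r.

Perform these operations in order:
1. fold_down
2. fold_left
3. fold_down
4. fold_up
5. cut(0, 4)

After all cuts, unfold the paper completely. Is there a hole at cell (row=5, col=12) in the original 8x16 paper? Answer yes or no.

Op 1 fold_down: fold axis h@4; visible region now rows[4,8) x cols[0,16) = 4x16
Op 2 fold_left: fold axis v@8; visible region now rows[4,8) x cols[0,8) = 4x8
Op 3 fold_down: fold axis h@6; visible region now rows[6,8) x cols[0,8) = 2x8
Op 4 fold_up: fold axis h@7; visible region now rows[6,7) x cols[0,8) = 1x8
Op 5 cut(0, 4): punch at orig (6,4); cuts so far [(6, 4)]; region rows[6,7) x cols[0,8) = 1x8
Unfold 1 (reflect across h@7): 2 holes -> [(6, 4), (7, 4)]
Unfold 2 (reflect across h@6): 4 holes -> [(4, 4), (5, 4), (6, 4), (7, 4)]
Unfold 3 (reflect across v@8): 8 holes -> [(4, 4), (4, 11), (5, 4), (5, 11), (6, 4), (6, 11), (7, 4), (7, 11)]
Unfold 4 (reflect across h@4): 16 holes -> [(0, 4), (0, 11), (1, 4), (1, 11), (2, 4), (2, 11), (3, 4), (3, 11), (4, 4), (4, 11), (5, 4), (5, 11), (6, 4), (6, 11), (7, 4), (7, 11)]
Holes: [(0, 4), (0, 11), (1, 4), (1, 11), (2, 4), (2, 11), (3, 4), (3, 11), (4, 4), (4, 11), (5, 4), (5, 11), (6, 4), (6, 11), (7, 4), (7, 11)]

Answer: no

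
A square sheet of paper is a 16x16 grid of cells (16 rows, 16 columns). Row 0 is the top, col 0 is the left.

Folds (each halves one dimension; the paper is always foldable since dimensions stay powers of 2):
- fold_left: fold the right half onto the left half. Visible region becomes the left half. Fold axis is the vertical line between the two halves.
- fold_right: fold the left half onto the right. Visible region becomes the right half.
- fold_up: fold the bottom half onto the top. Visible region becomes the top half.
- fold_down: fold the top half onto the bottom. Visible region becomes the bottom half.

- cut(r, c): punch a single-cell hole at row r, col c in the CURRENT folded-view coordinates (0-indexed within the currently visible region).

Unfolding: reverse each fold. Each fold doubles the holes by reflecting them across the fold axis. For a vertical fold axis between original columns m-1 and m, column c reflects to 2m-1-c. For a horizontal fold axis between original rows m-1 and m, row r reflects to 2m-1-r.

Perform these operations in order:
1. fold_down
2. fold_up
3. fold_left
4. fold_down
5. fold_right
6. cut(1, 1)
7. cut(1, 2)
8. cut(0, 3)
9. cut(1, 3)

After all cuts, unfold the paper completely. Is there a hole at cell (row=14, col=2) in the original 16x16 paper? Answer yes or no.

Op 1 fold_down: fold axis h@8; visible region now rows[8,16) x cols[0,16) = 8x16
Op 2 fold_up: fold axis h@12; visible region now rows[8,12) x cols[0,16) = 4x16
Op 3 fold_left: fold axis v@8; visible region now rows[8,12) x cols[0,8) = 4x8
Op 4 fold_down: fold axis h@10; visible region now rows[10,12) x cols[0,8) = 2x8
Op 5 fold_right: fold axis v@4; visible region now rows[10,12) x cols[4,8) = 2x4
Op 6 cut(1, 1): punch at orig (11,5); cuts so far [(11, 5)]; region rows[10,12) x cols[4,8) = 2x4
Op 7 cut(1, 2): punch at orig (11,6); cuts so far [(11, 5), (11, 6)]; region rows[10,12) x cols[4,8) = 2x4
Op 8 cut(0, 3): punch at orig (10,7); cuts so far [(10, 7), (11, 5), (11, 6)]; region rows[10,12) x cols[4,8) = 2x4
Op 9 cut(1, 3): punch at orig (11,7); cuts so far [(10, 7), (11, 5), (11, 6), (11, 7)]; region rows[10,12) x cols[4,8) = 2x4
Unfold 1 (reflect across v@4): 8 holes -> [(10, 0), (10, 7), (11, 0), (11, 1), (11, 2), (11, 5), (11, 6), (11, 7)]
Unfold 2 (reflect across h@10): 16 holes -> [(8, 0), (8, 1), (8, 2), (8, 5), (8, 6), (8, 7), (9, 0), (9, 7), (10, 0), (10, 7), (11, 0), (11, 1), (11, 2), (11, 5), (11, 6), (11, 7)]
Unfold 3 (reflect across v@8): 32 holes -> [(8, 0), (8, 1), (8, 2), (8, 5), (8, 6), (8, 7), (8, 8), (8, 9), (8, 10), (8, 13), (8, 14), (8, 15), (9, 0), (9, 7), (9, 8), (9, 15), (10, 0), (10, 7), (10, 8), (10, 15), (11, 0), (11, 1), (11, 2), (11, 5), (11, 6), (11, 7), (11, 8), (11, 9), (11, 10), (11, 13), (11, 14), (11, 15)]
Unfold 4 (reflect across h@12): 64 holes -> [(8, 0), (8, 1), (8, 2), (8, 5), (8, 6), (8, 7), (8, 8), (8, 9), (8, 10), (8, 13), (8, 14), (8, 15), (9, 0), (9, 7), (9, 8), (9, 15), (10, 0), (10, 7), (10, 8), (10, 15), (11, 0), (11, 1), (11, 2), (11, 5), (11, 6), (11, 7), (11, 8), (11, 9), (11, 10), (11, 13), (11, 14), (11, 15), (12, 0), (12, 1), (12, 2), (12, 5), (12, 6), (12, 7), (12, 8), (12, 9), (12, 10), (12, 13), (12, 14), (12, 15), (13, 0), (13, 7), (13, 8), (13, 15), (14, 0), (14, 7), (14, 8), (14, 15), (15, 0), (15, 1), (15, 2), (15, 5), (15, 6), (15, 7), (15, 8), (15, 9), (15, 10), (15, 13), (15, 14), (15, 15)]
Unfold 5 (reflect across h@8): 128 holes -> [(0, 0), (0, 1), (0, 2), (0, 5), (0, 6), (0, 7), (0, 8), (0, 9), (0, 10), (0, 13), (0, 14), (0, 15), (1, 0), (1, 7), (1, 8), (1, 15), (2, 0), (2, 7), (2, 8), (2, 15), (3, 0), (3, 1), (3, 2), (3, 5), (3, 6), (3, 7), (3, 8), (3, 9), (3, 10), (3, 13), (3, 14), (3, 15), (4, 0), (4, 1), (4, 2), (4, 5), (4, 6), (4, 7), (4, 8), (4, 9), (4, 10), (4, 13), (4, 14), (4, 15), (5, 0), (5, 7), (5, 8), (5, 15), (6, 0), (6, 7), (6, 8), (6, 15), (7, 0), (7, 1), (7, 2), (7, 5), (7, 6), (7, 7), (7, 8), (7, 9), (7, 10), (7, 13), (7, 14), (7, 15), (8, 0), (8, 1), (8, 2), (8, 5), (8, 6), (8, 7), (8, 8), (8, 9), (8, 10), (8, 13), (8, 14), (8, 15), (9, 0), (9, 7), (9, 8), (9, 15), (10, 0), (10, 7), (10, 8), (10, 15), (11, 0), (11, 1), (11, 2), (11, 5), (11, 6), (11, 7), (11, 8), (11, 9), (11, 10), (11, 13), (11, 14), (11, 15), (12, 0), (12, 1), (12, 2), (12, 5), (12, 6), (12, 7), (12, 8), (12, 9), (12, 10), (12, 13), (12, 14), (12, 15), (13, 0), (13, 7), (13, 8), (13, 15), (14, 0), (14, 7), (14, 8), (14, 15), (15, 0), (15, 1), (15, 2), (15, 5), (15, 6), (15, 7), (15, 8), (15, 9), (15, 10), (15, 13), (15, 14), (15, 15)]
Holes: [(0, 0), (0, 1), (0, 2), (0, 5), (0, 6), (0, 7), (0, 8), (0, 9), (0, 10), (0, 13), (0, 14), (0, 15), (1, 0), (1, 7), (1, 8), (1, 15), (2, 0), (2, 7), (2, 8), (2, 15), (3, 0), (3, 1), (3, 2), (3, 5), (3, 6), (3, 7), (3, 8), (3, 9), (3, 10), (3, 13), (3, 14), (3, 15), (4, 0), (4, 1), (4, 2), (4, 5), (4, 6), (4, 7), (4, 8), (4, 9), (4, 10), (4, 13), (4, 14), (4, 15), (5, 0), (5, 7), (5, 8), (5, 15), (6, 0), (6, 7), (6, 8), (6, 15), (7, 0), (7, 1), (7, 2), (7, 5), (7, 6), (7, 7), (7, 8), (7, 9), (7, 10), (7, 13), (7, 14), (7, 15), (8, 0), (8, 1), (8, 2), (8, 5), (8, 6), (8, 7), (8, 8), (8, 9), (8, 10), (8, 13), (8, 14), (8, 15), (9, 0), (9, 7), (9, 8), (9, 15), (10, 0), (10, 7), (10, 8), (10, 15), (11, 0), (11, 1), (11, 2), (11, 5), (11, 6), (11, 7), (11, 8), (11, 9), (11, 10), (11, 13), (11, 14), (11, 15), (12, 0), (12, 1), (12, 2), (12, 5), (12, 6), (12, 7), (12, 8), (12, 9), (12, 10), (12, 13), (12, 14), (12, 15), (13, 0), (13, 7), (13, 8), (13, 15), (14, 0), (14, 7), (14, 8), (14, 15), (15, 0), (15, 1), (15, 2), (15, 5), (15, 6), (15, 7), (15, 8), (15, 9), (15, 10), (15, 13), (15, 14), (15, 15)]

Answer: no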